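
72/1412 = 18/353 = 0.05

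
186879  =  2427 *77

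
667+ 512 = 1179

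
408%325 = 83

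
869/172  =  869/172=5.05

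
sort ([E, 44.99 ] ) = [E, 44.99]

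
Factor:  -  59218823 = - 59218823^1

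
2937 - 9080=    - 6143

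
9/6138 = 1/682 = 0.00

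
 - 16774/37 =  - 454 + 24/37 = -453.35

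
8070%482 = 358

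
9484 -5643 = 3841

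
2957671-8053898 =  - 5096227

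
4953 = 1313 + 3640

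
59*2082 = 122838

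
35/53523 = 35/53523 =0.00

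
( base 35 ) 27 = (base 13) 5c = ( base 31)2F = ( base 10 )77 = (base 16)4d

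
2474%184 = 82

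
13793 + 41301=55094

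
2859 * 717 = 2049903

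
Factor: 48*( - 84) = -4032 = - 2^6*3^2*7^1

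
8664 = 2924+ 5740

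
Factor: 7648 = 2^5*239^1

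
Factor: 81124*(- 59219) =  -4804082156 = -2^2* 17^1*1193^1*59219^1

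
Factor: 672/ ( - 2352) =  - 2/7 = -  2^1 * 7^( - 1) 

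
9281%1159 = 9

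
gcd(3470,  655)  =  5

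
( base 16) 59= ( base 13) 6B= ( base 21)45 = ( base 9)108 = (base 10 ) 89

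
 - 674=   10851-11525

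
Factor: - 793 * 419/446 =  - 332267/446 = - 2^( - 1 ) * 13^1 *61^1*223^(-1) * 419^1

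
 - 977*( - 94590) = 92414430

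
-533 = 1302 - 1835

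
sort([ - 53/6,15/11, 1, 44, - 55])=[ - 55,- 53/6,1 , 15/11,44 ] 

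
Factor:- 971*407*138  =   - 2^1*3^1*11^1*23^1* 37^1*971^1 = -  54537186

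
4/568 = 1/142 = 0.01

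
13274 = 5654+7620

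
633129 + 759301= 1392430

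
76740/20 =3837= 3837.00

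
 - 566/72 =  - 283/36 = -  7.86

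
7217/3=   7217/3  =  2405.67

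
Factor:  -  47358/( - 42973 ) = 54/49=2^1 * 3^3*7^( - 2)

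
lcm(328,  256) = 10496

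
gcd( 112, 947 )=1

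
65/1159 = 65/1159 = 0.06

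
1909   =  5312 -3403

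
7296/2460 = 2 +198/205 =2.97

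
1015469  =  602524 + 412945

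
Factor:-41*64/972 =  - 656/243 = - 2^4*3^( - 5 )*41^1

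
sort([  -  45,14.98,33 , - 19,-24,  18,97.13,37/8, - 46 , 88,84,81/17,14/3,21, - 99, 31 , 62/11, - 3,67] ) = [ - 99, - 46,-45, - 24, - 19,-3, 37/8,14/3,81/17, 62/11,  14.98, 18  ,  21, 31, 33, 67, 84,88,97.13 ] 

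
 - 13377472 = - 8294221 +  - 5083251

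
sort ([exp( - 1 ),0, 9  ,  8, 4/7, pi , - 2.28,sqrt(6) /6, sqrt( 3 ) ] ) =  [ - 2.28, 0, exp( - 1),  sqrt(6 )/6 , 4/7, sqrt( 3), pi, 8, 9 ] 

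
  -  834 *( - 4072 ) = 3396048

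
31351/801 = 39 + 112/801 = 39.14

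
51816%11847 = 4428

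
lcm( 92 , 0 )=0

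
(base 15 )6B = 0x65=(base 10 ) 101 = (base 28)3H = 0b1100101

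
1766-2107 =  - 341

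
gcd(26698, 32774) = 14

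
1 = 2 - 1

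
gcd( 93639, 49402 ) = 1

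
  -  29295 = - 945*31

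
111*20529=2278719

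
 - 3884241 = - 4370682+486441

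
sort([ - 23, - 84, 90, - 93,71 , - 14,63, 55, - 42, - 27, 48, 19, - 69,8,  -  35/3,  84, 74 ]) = [ - 93, - 84,  -  69, - 42, - 27,-23, - 14, - 35/3,8, 19,48 , 55,  63, 71 , 74, 84, 90]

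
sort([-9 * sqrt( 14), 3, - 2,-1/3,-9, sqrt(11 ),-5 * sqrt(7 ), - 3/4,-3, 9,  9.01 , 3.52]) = [ - 9 * sqrt( 14),-5 * sqrt( 7), - 9, - 3, - 2,  -  3/4,-1/3, 3, sqrt( 11), 3.52, 9,9.01]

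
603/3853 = 603/3853=0.16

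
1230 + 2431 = 3661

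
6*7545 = 45270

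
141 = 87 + 54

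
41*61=2501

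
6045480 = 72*83965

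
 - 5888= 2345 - 8233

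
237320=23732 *10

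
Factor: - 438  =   - 2^1*3^1*73^1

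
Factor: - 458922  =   - 2^1*3^1  *76487^1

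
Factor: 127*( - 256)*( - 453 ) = 2^8*3^1*  127^1 * 151^1 = 14727936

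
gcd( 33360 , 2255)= 5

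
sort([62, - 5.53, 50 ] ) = [ - 5.53  ,  50,62] 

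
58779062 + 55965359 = 114744421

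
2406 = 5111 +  - 2705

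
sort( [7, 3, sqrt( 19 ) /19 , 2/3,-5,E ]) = [- 5, sqrt (19) /19,  2/3,  E, 3,  7]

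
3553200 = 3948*900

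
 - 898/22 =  - 449/11 = -40.82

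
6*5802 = 34812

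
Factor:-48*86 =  - 4128=- 2^5*3^1*43^1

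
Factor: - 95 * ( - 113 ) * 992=2^5 * 5^1*19^1 * 31^1*113^1 = 10649120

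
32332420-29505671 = 2826749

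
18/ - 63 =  - 2/7   =  - 0.29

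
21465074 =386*55609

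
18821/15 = 18821/15=1254.73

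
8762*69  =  604578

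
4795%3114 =1681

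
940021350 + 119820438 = 1059841788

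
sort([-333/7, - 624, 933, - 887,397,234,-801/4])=[ - 887,-624, - 801/4, - 333/7,234, 397,933]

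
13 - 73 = -60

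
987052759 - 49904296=937148463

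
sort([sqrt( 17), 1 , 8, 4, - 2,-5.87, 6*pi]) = [ -5.87, - 2, 1,  4,sqrt( 17 ),8 , 6*pi] 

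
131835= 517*255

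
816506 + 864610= 1681116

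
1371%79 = 28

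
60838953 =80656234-19817281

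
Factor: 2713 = 2713^1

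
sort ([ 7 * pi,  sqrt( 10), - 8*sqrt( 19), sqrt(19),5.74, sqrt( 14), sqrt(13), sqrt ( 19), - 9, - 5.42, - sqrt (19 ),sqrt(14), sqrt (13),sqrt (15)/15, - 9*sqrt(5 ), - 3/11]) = [ - 8*sqrt( 19), - 9*sqrt(5),- 9, - 5.42, - sqrt(19), - 3/11, sqrt( 15 )/15, sqrt( 10),  sqrt( 13), sqrt( 13), sqrt( 14),sqrt(14 ), sqrt( 19 ), sqrt(19), 5.74, 7 * pi ]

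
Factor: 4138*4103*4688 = 2^5 *11^1*293^1*373^1*2069^1 = 79593867232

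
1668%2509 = 1668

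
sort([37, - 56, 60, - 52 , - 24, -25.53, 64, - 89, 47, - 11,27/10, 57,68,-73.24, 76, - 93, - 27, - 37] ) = [  -  93,  -  89, - 73.24 , - 56,-52 , - 37  ,- 27, - 25.53,-24, - 11,27/10, 37, 47, 57, 60,  64,68,76 ] 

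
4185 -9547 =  - 5362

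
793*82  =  65026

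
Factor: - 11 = - 11^1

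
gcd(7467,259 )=1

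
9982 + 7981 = 17963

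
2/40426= 1/20213 =0.00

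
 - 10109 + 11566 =1457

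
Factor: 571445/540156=2^( -2)*3^(-1)*5^1*7^1*29^1*563^1*45013^ (-1)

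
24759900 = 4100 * 6039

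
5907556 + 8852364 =14759920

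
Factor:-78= - 2^1*3^1*13^1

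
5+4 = 9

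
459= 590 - 131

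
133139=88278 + 44861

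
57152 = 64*893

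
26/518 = 13/259 = 0.05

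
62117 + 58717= 120834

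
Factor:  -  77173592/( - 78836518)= 2^2*19^1*71^1 * 4789^ (-1 )*7151^1*8231^(-1)= 38586796/39418259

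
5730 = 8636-2906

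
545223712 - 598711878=  -  53488166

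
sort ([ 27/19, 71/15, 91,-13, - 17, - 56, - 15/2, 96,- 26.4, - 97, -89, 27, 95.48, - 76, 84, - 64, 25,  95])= [  -  97, - 89, - 76, - 64 , -56,  -  26.4, - 17, - 13, - 15/2 , 27/19, 71/15, 25, 27,84, 91  ,  95,95.48,96]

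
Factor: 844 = 2^2*211^1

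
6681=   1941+4740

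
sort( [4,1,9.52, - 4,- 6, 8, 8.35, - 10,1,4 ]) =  [ - 10,  -  6, - 4, 1,  1, 4 , 4,8, 8.35, 9.52 ]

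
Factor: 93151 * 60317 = 5618588867 = 60317^1*93151^1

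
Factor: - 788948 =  - 2^2*59^1*3343^1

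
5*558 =2790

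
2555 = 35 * 73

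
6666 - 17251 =-10585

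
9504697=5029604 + 4475093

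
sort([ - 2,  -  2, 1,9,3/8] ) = [ - 2, - 2,3/8, 1, 9] 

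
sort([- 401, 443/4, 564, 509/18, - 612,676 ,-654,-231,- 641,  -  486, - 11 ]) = [ - 654, - 641,-612, -486, - 401,-231 , - 11,  509/18,443/4,564,  676] 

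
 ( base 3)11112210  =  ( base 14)12CB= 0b110011110011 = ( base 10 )3315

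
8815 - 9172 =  - 357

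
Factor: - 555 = - 3^1 * 5^1 *37^1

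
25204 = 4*6301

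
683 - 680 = 3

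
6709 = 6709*1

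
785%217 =134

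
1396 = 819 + 577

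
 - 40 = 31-71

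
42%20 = 2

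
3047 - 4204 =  - 1157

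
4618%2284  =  50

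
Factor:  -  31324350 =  - 2^1 * 3^1*5^2*19^1*29^1*379^1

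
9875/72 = 9875/72 = 137.15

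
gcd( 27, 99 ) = 9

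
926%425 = 76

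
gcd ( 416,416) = 416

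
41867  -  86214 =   -  44347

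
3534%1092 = 258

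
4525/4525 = 1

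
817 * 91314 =74603538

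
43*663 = 28509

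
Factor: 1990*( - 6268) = - 12473320 =- 2^3 * 5^1*199^1*1567^1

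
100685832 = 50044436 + 50641396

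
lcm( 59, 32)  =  1888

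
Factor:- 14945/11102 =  - 35/26 = -2^( - 1)*5^1*7^1*13^( - 1 )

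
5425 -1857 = 3568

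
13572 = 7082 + 6490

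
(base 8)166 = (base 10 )118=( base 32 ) 3m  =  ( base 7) 226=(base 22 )58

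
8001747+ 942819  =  8944566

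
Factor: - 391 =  - 17^1*23^1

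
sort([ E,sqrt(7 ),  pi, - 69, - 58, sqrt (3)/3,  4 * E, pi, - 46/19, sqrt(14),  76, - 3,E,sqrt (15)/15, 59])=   [ - 69, - 58, -3, - 46/19,  sqrt(15 ) /15, sqrt(  3 ) /3, sqrt( 7), E,  E, pi, pi,  sqrt (14 ),4 * E, 59, 76 ] 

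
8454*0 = 0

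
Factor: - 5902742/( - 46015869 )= 2^1*3^( - 1 )*233^(  -  1 )*65831^( - 1 ) * 2951371^1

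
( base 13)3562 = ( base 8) 16534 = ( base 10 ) 7516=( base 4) 1311130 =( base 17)1902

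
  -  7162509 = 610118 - 7772627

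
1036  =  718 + 318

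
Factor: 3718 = 2^1*11^1*13^2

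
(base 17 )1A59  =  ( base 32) 7MP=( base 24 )DH1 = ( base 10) 7897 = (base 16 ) 1ED9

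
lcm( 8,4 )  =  8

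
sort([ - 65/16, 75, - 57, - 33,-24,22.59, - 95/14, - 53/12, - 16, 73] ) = [ - 57, - 33, - 24, - 16 , -95/14,  -  53/12, - 65/16, 22.59, 73,75]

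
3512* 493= 1731416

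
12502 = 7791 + 4711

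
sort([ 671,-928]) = [-928,671 ] 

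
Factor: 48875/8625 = 17/3 = 3^ ( - 1) * 17^1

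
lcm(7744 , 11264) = 123904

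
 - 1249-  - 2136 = 887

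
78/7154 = 39/3577  =  0.01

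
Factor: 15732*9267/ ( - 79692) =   -  12149037/6641 = -3^2*19^1 * 23^1*29^( -1)*229^(-1 )*3089^1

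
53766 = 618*87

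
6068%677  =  652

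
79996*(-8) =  - 639968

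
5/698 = 5/698 = 0.01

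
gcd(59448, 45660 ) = 12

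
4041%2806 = 1235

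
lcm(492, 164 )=492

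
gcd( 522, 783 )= 261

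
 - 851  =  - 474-377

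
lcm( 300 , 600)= 600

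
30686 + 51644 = 82330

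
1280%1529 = 1280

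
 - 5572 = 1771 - 7343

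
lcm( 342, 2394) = 2394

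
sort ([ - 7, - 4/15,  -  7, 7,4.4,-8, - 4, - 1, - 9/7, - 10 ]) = [ - 10,-8, - 7, - 7, - 4, -9/7, - 1, - 4/15,4.4, 7 ]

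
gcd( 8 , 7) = 1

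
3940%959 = 104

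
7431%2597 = 2237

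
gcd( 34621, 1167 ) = 389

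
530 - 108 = 422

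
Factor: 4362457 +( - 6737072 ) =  - 2374615 = - 5^1*474923^1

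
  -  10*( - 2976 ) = 29760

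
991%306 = 73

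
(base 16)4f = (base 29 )2l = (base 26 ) 31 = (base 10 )79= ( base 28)2N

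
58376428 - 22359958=36016470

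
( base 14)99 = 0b10000111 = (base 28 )4n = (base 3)12000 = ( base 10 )135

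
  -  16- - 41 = 25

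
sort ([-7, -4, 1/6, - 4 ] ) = [-7,  -  4, - 4,  1/6]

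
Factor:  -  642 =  -2^1*3^1*107^1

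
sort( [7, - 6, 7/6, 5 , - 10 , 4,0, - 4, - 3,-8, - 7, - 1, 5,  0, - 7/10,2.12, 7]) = [ - 10, - 8,  -  7, - 6, - 4 ,  -  3, - 1, - 7/10,0,  0 , 7/6 , 2.12, 4,5,5,7 , 7 ]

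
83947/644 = 83947/644 = 130.35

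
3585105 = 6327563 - 2742458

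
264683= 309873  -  45190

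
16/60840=2/7605 = 0.00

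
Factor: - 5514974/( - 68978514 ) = 3^( - 1)*11^(-1 )*89^1 * 30983^1*1045129^(- 1 ) = 2757487/34489257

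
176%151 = 25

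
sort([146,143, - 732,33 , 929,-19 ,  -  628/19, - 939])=[  -  939,-732, - 628/19, - 19, 33,143 , 146,929 ]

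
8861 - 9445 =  - 584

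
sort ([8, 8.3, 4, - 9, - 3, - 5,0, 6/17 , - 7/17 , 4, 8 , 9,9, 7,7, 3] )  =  [ - 9,  -  5,-3, - 7/17, 0, 6/17, 3,4, 4,7, 7, 8, 8, 8.3,9, 9] 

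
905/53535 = 181/10707 =0.02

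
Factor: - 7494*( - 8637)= 2^1*3^2 *1249^1*2879^1 = 64725678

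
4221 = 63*67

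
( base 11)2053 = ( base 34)2C0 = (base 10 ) 2720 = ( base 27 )3JK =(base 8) 5240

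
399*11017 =4395783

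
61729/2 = 30864+1/2  =  30864.50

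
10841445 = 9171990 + 1669455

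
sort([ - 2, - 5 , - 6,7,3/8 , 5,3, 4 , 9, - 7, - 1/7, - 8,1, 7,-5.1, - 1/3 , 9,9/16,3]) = [ - 8, - 7, - 6,- 5.1, - 5,  -  2,  -  1/3, - 1/7, 3/8,9/16,1,3  ,  3,4, 5,7, 7, 9 , 9]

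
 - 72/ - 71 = 1 + 1/71 =1.01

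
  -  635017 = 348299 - 983316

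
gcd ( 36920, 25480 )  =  520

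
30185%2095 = 855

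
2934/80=36 + 27/40 = 36.67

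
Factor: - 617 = -617^1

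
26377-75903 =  - 49526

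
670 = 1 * 670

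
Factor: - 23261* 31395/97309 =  - 730279095/97309 = - 3^1*5^1*7^2*13^1* 23^1*31^ (-1)*43^( - 1 )*73^( - 1)*3323^1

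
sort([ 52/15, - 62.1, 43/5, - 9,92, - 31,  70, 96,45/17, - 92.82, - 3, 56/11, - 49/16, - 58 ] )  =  [ - 92.82, - 62.1, - 58, - 31, - 9, - 49/16, - 3,45/17, 52/15,56/11,43/5,70,92,96] 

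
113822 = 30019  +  83803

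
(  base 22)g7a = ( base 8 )17344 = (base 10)7908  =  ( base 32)7N4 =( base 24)dhc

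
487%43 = 14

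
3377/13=3377/13 = 259.77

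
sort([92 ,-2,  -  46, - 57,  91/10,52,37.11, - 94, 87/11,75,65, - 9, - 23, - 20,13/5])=[ - 94,-57,-46 ,-23 ,  -  20,-9, - 2, 13/5,87/11,91/10, 37.11, 52,65,75,92]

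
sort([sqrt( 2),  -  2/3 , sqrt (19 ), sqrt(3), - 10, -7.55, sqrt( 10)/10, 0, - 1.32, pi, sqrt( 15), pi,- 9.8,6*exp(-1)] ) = [ - 10, - 9.8,-7.55,-1.32, - 2/3 , 0, sqrt(10)/10, sqrt (2), sqrt (3 ) , 6*exp( - 1 ), pi,pi, sqrt( 15) , sqrt ( 19) ]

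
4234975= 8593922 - 4358947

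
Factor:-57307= - 17^1*3371^1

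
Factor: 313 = 313^1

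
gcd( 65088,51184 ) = 16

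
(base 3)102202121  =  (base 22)HFH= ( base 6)103411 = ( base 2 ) 10000101111111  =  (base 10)8575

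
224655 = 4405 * 51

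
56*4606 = 257936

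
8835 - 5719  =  3116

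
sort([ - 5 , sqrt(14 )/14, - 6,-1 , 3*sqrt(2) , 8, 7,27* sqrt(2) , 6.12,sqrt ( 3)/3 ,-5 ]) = [ - 6 , - 5, - 5,-1 , sqrt( 14 ) /14,sqrt( 3)/3 , 3*sqrt ( 2),  6.12,7 , 8 , 27* sqrt (2)]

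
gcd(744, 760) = 8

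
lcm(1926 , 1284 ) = 3852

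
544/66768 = 34/4173 = 0.01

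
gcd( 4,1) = 1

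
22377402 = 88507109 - 66129707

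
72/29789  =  72/29789= 0.00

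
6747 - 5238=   1509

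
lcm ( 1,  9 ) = 9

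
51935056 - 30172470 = 21762586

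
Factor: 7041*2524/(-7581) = -5923828/2527 = - 2^2*7^( - 1)*19^( - 2 )*631^1*2347^1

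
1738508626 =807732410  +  930776216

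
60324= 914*66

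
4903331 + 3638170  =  8541501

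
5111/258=19 + 209/258=19.81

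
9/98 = 9/98 = 0.09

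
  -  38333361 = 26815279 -65148640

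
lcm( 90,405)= 810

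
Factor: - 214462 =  - 2^1*157^1*683^1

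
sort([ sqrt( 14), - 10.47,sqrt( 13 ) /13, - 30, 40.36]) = [ - 30,  -  10.47, sqrt(13 )/13, sqrt(14), 40.36]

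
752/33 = 22  +  26/33= 22.79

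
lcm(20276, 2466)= 182484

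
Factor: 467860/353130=314/237  =  2^1*3^( - 1)*79^( - 1 )*157^1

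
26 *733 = 19058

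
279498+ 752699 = 1032197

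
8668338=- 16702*( - 519)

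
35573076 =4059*8764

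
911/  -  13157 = - 1 + 12246/13157 = -0.07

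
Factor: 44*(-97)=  - 2^2*11^1* 97^1 = - 4268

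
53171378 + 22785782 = 75957160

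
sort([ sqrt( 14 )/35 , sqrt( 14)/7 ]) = [ sqrt( 14) /35, sqrt(14 ) /7 ]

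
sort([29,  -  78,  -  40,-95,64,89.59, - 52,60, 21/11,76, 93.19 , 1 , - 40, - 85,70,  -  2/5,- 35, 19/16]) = [ - 95, - 85,  -  78, - 52, - 40, - 40,  -  35 , - 2/5,1,19/16 , 21/11, 29, 60, 64,70,76, 89.59,93.19] 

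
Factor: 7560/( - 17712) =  - 35/82=- 2^( - 1 )*5^1*7^1 * 41^( - 1 ) 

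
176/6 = 88/3 =29.33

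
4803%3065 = 1738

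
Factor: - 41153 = - 7^1*5879^1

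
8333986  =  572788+7761198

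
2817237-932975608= - 930158371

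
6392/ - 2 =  - 3196+0/1 = - 3196.00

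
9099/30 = 303+3/10 = 303.30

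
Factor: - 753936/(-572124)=452/343= 2^2 *7^(  -  3 ) * 113^1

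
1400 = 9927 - 8527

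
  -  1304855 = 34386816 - 35691671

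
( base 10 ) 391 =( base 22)hh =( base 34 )BH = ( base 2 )110000111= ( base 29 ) de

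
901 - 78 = 823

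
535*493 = 263755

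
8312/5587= 8312/5587=1.49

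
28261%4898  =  3771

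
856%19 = 1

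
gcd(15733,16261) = 1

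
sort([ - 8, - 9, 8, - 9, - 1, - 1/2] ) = [ - 9, - 9,-8 , - 1 ,-1/2,8]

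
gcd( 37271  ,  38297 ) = 1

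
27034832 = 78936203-51901371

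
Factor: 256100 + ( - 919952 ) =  - 2^2*3^1 *7^2*1129^1= - 663852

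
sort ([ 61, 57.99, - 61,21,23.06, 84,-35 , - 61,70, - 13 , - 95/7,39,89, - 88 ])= [ - 88, - 61, - 61, - 35, - 95/7, - 13, 21, 23.06,39, 57.99,61,70,84,89 ] 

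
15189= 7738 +7451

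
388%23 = 20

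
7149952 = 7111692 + 38260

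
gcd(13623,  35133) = 717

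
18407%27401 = 18407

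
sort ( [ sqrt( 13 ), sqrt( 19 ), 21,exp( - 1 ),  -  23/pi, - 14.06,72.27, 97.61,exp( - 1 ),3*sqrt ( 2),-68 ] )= [- 68, - 14.06, - 23/pi , exp( - 1 ), exp( - 1),sqrt( 13),3*sqrt( 2),sqrt( 19) , 21,72.27,97.61 ] 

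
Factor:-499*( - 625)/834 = 311875/834 = 2^( - 1)*3^(  -  1)  *5^4*139^(-1 ) * 499^1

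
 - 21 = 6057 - 6078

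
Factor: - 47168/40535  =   - 2^6*5^(  -  1)  *  11^(-1)  =  - 64/55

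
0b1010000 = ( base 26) 32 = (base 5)310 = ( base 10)80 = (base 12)68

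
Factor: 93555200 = 2^9 * 5^2 * 7309^1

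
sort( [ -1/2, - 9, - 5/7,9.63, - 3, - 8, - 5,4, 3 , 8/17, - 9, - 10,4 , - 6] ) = [ - 10, - 9 , - 9,-8, - 6 , - 5 , - 3 ,-5/7, - 1/2 , 8/17,  3,4,  4, 9.63]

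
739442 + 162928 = 902370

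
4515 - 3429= 1086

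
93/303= 31/101 = 0.31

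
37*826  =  30562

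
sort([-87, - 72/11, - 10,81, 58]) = [-87,-10,-72/11, 58,  81 ] 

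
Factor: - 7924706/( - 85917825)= 2^1*3^ ( - 2 ) * 5^( - 2)*7^( -2 )*97^1  *  7793^ ( - 1)*40849^1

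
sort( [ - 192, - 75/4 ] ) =[ - 192 , - 75/4]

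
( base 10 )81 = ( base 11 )74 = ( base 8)121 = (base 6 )213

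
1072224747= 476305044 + 595919703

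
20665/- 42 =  - 493 + 41/42=- 492.02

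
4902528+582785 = 5485313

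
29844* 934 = 27874296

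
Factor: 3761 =3761^1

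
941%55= 6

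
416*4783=1989728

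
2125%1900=225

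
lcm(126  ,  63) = 126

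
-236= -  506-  - 270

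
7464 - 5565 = 1899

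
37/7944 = 37/7944 = 0.00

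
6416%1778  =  1082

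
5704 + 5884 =11588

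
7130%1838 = 1616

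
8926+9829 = 18755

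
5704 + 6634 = 12338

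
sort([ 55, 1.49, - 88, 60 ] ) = [ - 88, 1.49, 55, 60 ] 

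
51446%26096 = 25350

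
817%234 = 115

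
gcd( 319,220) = 11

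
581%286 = 9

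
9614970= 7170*1341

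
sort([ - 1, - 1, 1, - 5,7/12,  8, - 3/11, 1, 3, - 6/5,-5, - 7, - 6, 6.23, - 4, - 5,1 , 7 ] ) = [ - 7, - 6, - 5, - 5, - 5, - 4  , - 6/5, - 1,-1,- 3/11,7/12,  1 , 1, 1, 3,6.23,7, 8 ] 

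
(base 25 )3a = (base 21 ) 41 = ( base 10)85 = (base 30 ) 2p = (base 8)125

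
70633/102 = 692+49/102  =  692.48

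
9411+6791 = 16202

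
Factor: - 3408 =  - 2^4* 3^1 * 71^1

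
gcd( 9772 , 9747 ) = 1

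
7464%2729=2006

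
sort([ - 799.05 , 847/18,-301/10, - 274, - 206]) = [-799.05,-274, - 206, - 301/10,  847/18]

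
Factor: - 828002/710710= - 833/715  =  - 5^( - 1 )  *7^2 * 11^( - 1)*13^( - 1 ) * 17^1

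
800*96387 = 77109600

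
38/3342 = 19/1671 = 0.01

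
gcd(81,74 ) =1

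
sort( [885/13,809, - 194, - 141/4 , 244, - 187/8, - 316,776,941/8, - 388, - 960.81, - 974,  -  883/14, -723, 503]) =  [ - 974, - 960.81,-723, - 388, - 316,  -  194, - 883/14,  -  141/4, - 187/8, 885/13, 941/8,244,503,776,809 ]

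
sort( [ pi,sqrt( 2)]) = [sqrt( 2),pi ]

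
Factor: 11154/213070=3^1*5^(-1)*13^1*149^(-1)=   39/745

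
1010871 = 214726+796145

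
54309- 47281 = 7028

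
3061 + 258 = 3319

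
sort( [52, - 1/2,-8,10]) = [-8,- 1/2, 10, 52 ] 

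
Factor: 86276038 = 2^1*31^1*1391549^1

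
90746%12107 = 5997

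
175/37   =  4 + 27/37 = 4.73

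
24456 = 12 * 2038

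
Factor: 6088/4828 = 2^1*17^( - 1)*71^( - 1 )*761^1 = 1522/1207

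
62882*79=4967678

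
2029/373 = 5  +  164/373= 5.44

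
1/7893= 1/7893 =0.00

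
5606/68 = 82 + 15/34 = 82.44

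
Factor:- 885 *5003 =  - 3^1*5^1 * 59^1*5003^1=-  4427655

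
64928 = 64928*1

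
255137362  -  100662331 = 154475031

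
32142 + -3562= 28580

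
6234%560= 74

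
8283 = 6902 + 1381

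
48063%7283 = 4365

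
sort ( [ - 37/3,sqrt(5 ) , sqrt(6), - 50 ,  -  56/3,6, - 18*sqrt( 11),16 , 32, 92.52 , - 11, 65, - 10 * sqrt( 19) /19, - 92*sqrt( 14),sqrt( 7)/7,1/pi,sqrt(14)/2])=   [-92*sqrt (14 ), - 18*sqrt ( 11),-50 , - 56/3, - 37/3, - 11, - 10 * sqrt( 19)/19,1/pi,sqrt( 7 ) /7, sqrt (14 ) /2, sqrt(5 ),sqrt( 6 ), 6, 16 , 32,65,92.52 ] 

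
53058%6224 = 3266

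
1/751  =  1/751 = 0.00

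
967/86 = 967/86 = 11.24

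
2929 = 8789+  - 5860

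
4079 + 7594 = 11673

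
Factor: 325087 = 7^1*46441^1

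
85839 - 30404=55435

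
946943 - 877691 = 69252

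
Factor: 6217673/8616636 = 2^ (-2)*3^( - 2)*11^1*31^( - 1 )*1103^ ( - 1)*80749^1 = 888239/1230948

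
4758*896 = 4263168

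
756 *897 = 678132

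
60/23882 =30/11941 = 0.00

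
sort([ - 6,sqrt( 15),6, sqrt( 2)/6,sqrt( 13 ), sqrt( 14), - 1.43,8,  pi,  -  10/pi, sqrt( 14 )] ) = [ -6,- 10/pi ,-1.43,sqrt( 2)/6,pi , sqrt( 13), sqrt ( 14),sqrt( 14),  sqrt( 15 ), 6,8]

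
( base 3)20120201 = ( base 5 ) 123143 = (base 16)12BE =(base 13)2251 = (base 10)4798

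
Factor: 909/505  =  3^2*5^( - 1) = 9/5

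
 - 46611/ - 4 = 11652 + 3/4 = 11652.75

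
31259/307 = 31259/307 = 101.82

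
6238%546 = 232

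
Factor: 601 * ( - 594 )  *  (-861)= 307371834 = 2^1*3^4 * 7^1*11^1*41^1*601^1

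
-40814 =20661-61475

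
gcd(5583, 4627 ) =1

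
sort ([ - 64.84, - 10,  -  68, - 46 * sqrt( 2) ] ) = [-68,  -  46 *sqrt(2), - 64.84  , - 10] 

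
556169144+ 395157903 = 951327047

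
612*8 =4896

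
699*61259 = 42820041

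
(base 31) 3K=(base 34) 3B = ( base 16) 71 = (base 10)113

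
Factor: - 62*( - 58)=2^2*29^1* 31^1 = 3596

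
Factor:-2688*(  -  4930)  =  2^8 * 3^1*5^1*7^1*17^1*29^1 = 13251840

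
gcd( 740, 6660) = 740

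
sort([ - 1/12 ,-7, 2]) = [-7,-1/12,2 ]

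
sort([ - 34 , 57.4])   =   [- 34, 57.4 ] 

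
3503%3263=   240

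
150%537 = 150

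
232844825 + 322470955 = 555315780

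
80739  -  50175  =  30564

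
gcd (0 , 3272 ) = 3272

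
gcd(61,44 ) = 1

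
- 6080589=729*( - 8341) 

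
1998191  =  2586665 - 588474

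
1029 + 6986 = 8015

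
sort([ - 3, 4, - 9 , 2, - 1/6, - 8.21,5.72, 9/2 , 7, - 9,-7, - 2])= [  -  9, - 9, - 8.21, - 7, - 3, - 2, - 1/6,2,4, 9/2 , 5.72, 7]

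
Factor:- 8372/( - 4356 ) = 3^( - 2) *7^1*11^ ( - 2) * 13^1 *23^1 = 2093/1089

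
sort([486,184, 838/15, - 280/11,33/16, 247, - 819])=[ - 819, - 280/11,33/16,838/15, 184,  247, 486 ] 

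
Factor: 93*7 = 651 = 3^1*7^1  *31^1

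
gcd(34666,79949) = 1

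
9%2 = 1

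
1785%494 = 303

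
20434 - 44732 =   -  24298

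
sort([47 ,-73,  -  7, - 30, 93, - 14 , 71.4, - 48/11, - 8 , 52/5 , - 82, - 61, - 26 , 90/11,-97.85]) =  [ - 97.85, - 82, - 73, - 61, - 30 ,- 26, - 14,-8, - 7,  -  48/11, 90/11,52/5,47, 71.4,93] 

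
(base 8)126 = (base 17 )51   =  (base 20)46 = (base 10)86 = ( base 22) 3K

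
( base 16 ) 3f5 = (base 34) tr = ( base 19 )2f6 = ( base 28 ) 185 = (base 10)1013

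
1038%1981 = 1038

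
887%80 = 7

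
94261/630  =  149 + 391/630 = 149.62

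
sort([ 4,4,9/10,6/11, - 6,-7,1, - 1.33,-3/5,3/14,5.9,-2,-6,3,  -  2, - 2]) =[  -  7,-6,-6, - 2,-2,-2, - 1.33,-3/5 , 3/14,6/11, 9/10, 1,3,4 , 4,  5.9]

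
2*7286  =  14572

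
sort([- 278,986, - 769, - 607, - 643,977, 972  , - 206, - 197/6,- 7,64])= [ - 769,-643, - 607,  -  278, - 206, - 197/6, - 7 , 64 , 972, 977,986 ]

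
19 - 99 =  - 80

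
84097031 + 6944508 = 91041539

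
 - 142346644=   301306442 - 443653086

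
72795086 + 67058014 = 139853100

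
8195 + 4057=12252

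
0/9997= 0 =0.00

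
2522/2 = 1261 = 1261.00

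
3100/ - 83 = - 38 + 54/83 = - 37.35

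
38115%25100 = 13015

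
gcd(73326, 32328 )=6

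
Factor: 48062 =2^1*7^1*3433^1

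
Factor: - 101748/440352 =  - 61/264 = -2^( - 3)*3^( - 1 )*11^(-1)*61^1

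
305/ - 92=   -  4+63/92 = - 3.32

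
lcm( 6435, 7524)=489060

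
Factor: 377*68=25636= 2^2 * 13^1 * 17^1* 29^1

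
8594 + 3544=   12138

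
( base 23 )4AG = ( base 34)21G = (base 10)2362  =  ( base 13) 10c9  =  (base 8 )4472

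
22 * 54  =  1188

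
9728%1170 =368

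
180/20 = 9 = 9.00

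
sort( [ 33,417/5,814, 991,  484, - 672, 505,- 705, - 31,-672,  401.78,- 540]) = [ - 705, - 672, - 672, - 540, - 31, 33,  417/5,401.78, 484, 505 , 814,991] 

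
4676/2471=668/353 = 1.89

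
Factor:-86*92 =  - 7912 = - 2^3*23^1 *43^1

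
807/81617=807/81617 = 0.01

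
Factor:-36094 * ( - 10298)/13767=2^2*3^( - 1 )*13^(- 1)* 19^1 * 271^1*353^( - 1 )*18047^1=371696012/13767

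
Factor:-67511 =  - 67511^1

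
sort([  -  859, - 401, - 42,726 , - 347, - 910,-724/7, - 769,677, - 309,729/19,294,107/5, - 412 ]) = [ - 910, - 859,-769, - 412, - 401, - 347, - 309, - 724/7,- 42 , 107/5,729/19, 294,677,726]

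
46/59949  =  46/59949 = 0.00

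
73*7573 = 552829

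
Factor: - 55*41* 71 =-160105=-  5^1*11^1  *  41^1*71^1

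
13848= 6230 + 7618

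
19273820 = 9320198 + 9953622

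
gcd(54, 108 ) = 54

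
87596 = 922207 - 834611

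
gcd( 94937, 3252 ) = 1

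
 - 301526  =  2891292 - 3192818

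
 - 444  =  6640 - 7084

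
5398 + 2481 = 7879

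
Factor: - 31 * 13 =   -  403 = - 13^1*31^1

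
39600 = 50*792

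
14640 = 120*122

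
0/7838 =0= 0.00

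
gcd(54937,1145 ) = 1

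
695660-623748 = 71912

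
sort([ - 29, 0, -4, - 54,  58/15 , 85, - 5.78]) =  [ - 54, - 29,-5.78, - 4, 0, 58/15, 85 ]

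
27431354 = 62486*439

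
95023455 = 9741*9755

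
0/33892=0 = 0.00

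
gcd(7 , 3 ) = 1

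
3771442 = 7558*499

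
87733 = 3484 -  - 84249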